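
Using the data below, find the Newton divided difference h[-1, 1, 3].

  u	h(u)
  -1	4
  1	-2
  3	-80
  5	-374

-9

h[-1,1] = (-2 - 4) / (1 - (-1)) = -3
h[1,3] = (-80 - (-2)) / (3 - 1) = -39
h[-1,1,3] = (-39 - (-3)) / (3 - (-1)) = -9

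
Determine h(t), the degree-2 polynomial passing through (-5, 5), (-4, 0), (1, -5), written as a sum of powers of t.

h(t) = (2/3)t^2 + t - 20/3

Build the Lagrange basis polynomials:
L_0(t) = (t + 4)(t - 1) / [6] = (1/6)t^2 + (1/2)t - 2/3
L_1(t) = (t + 5)(t - 1) / [-5] = -(1/5)t^2 - (4/5)t + 1
L_2(t) = (t + 5)(t + 4) / [30] = (1/30)t^2 + (3/10)t + 2/3
h(t) = 5·L_0 + 0·L_1 + (-5)·L_2
  5·L_0(t) = (5/6)t^2 + (5/2)t - 10/3
  0·L_1(t) = 0
  (-5)·L_2(t) = -(1/6)t^2 - (3/2)t - 10/3
Adding term by term: (2/3)t^2 + t - 20/3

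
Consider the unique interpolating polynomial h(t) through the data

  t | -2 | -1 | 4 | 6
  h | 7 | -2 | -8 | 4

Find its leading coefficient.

Build the Lagrange basis polynomials:
L_0(t) = (t + 1)(t - 4)(t - 6) / [-48] = -(1/48)t^3 + (3/16)t^2 - (7/24)t - 1/2
L_1(t) = (t + 2)(t - 4)(t - 6) / [35] = (1/35)t^3 - (8/35)t^2 + (4/35)t + 48/35
L_2(t) = (t + 2)(t + 1)(t - 6) / [-60] = -(1/60)t^3 + (1/20)t^2 + (4/15)t + 1/5
L_3(t) = (t + 2)(t + 1)(t - 4) / [112] = (1/112)t^3 - (1/112)t^2 - (5/56)t - 1/14
h(t) = 7·L_0 + (-2)·L_1 + (-8)·L_2 + 4·L_3
Only the coefficient of t^3 is needed; take it from each L_i and combine:
7·(-1/48) + (-2)·(1/35) + (-8)·(-1/60) + 4·(1/112) = -19/560

-19/560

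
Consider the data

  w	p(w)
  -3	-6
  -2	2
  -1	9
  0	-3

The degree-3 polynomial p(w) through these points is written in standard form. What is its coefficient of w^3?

The leading coefficient equals the top divided difference p[-3,-2,-1,0].
p[-3,-2] = (2 - (-6)) / (-2 - (-3)) = 8
p[-2,-1] = (9 - 2) / (-1 - (-2)) = 7
p[-1,0] = (-3 - 9) / (0 - (-1)) = -12
p[-3,-2,-1] = (7 - 8) / (-1 - (-3)) = -1/2
p[-2,-1,0] = (-12 - 7) / (0 - (-2)) = -19/2
p[-3,-2,-1,0] = (-19/2 - (-1/2)) / (0 - (-3)) = -3

-3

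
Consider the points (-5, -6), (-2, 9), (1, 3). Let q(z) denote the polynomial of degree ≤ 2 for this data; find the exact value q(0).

L_0(0) = (2)·(-1)/[(-3)·(-6)] = -1/9
L_1(0) = (5)·(-1)/[(3)·(-3)] = 5/9
L_2(0) = (5)·(2)/[(6)·(3)] = 5/9
Sum: (-6)·(-1/9) + 9·(5/9) + 3·(5/9) = 22/3

22/3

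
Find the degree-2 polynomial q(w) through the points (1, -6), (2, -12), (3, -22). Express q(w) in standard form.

Build the Lagrange basis polynomials:
L_0(w) = (w - 2)(w - 3) / [2] = (1/2)w^2 - (5/2)w + 3
L_1(w) = (w - 1)(w - 3) / [-1] = -w^2 + 4w - 3
L_2(w) = (w - 1)(w - 2) / [2] = (1/2)w^2 - (3/2)w + 1
q(w) = (-6)·L_0 + (-12)·L_1 + (-22)·L_2
  (-6)·L_0(w) = -3w^2 + 15w - 18
  (-12)·L_1(w) = 12w^2 - 48w + 36
  (-22)·L_2(w) = -11w^2 + 33w - 22
Adding term by term: -2w^2 - 4

q(w) = -2w^2 - 4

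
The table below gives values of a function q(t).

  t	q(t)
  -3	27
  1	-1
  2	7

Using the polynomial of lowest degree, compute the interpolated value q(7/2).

121/4

L_0(7/2) = (5/2)·(3/2)/[(-4)·(-5)] = 3/16
L_1(7/2) = (13/2)·(3/2)/[(4)·(-1)] = -39/16
L_2(7/2) = (13/2)·(5/2)/[(5)·(1)] = 13/4
Sum: 27·(3/16) + (-1)·(-39/16) + 7·(13/4) = 121/4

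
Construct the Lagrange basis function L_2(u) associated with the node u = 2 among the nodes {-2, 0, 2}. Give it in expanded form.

L_2(u) = (1/8)u^2 + (1/4)u

L_2(u) = (u + 2)u / [(4)·(2)]
       = (u^2 + 2u) / (8)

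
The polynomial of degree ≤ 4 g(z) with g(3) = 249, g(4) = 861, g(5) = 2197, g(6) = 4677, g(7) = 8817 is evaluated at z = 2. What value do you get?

Evaluate each Lagrange basis at z = 2:
L_0(2) = (-2)·(-3)·(-4)·(-5)/[(-1)·(-2)·(-3)·(-4)] = 5
L_1(2) = (-1)·(-3)·(-4)·(-5)/[(1)·(-1)·(-2)·(-3)] = -10
L_2(2) = (-1)·(-2)·(-4)·(-5)/[(2)·(1)·(-1)·(-2)] = 10
L_3(2) = (-1)·(-2)·(-3)·(-5)/[(3)·(2)·(1)·(-1)] = -5
L_4(2) = (-1)·(-2)·(-3)·(-4)/[(4)·(3)·(2)·(1)] = 1
Sum: 249·(5) + 861·(-10) + 2197·(10) + 4677·(-5) + 8817·(1) = 37

37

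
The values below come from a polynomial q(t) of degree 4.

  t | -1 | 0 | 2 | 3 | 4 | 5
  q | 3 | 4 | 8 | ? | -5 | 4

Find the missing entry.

The 5 known values determine q uniquely (degree ≤ 4).
Evaluate each Lagrange basis at t = 3:
L_0(3) = (3)·(1)·(-1)·(-2)/[(-1)·(-3)·(-5)·(-6)] = 1/15
L_1(3) = (4)·(1)·(-1)·(-2)/[(1)·(-2)·(-4)·(-5)] = -1/5
L_2(3) = (4)·(3)·(-1)·(-2)/[(3)·(2)·(-2)·(-3)] = 2/3
L_3(3) = (4)·(3)·(1)·(-2)/[(5)·(4)·(2)·(-1)] = 3/5
L_4(3) = (4)·(3)·(1)·(-1)/[(6)·(5)·(3)·(1)] = -2/15
Sum: 3·(1/15) + 4·(-1/5) + 8·(2/3) + (-5)·(3/5) + 4·(-2/15) = 6/5

6/5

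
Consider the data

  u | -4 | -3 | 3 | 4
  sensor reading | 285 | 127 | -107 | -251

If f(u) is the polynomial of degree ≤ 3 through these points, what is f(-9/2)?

1597/4

Evaluate each Lagrange basis at u = -9/2:
L_0(-9/2) = (-3/2)·(-15/2)·(-17/2)/[(-1)·(-7)·(-8)] = 765/448
L_1(-9/2) = (-1/2)·(-15/2)·(-17/2)/[(1)·(-6)·(-7)] = -85/112
L_2(-9/2) = (-1/2)·(-3/2)·(-17/2)/[(7)·(6)·(-1)] = 17/112
L_3(-9/2) = (-1/2)·(-3/2)·(-15/2)/[(8)·(7)·(1)] = -45/448
Sum: 285·(765/448) + 127·(-85/112) + (-107)·(17/112) + (-251)·(-45/448) = 1597/4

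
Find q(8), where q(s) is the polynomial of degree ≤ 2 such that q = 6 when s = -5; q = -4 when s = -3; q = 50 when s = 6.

L_0(8) = (11)·(2)/[(-2)·(-11)] = 1
L_1(8) = (13)·(2)/[(2)·(-9)] = -13/9
L_2(8) = (13)·(11)/[(11)·(9)] = 13/9
Sum: 6·(1) + (-4)·(-13/9) + 50·(13/9) = 84

84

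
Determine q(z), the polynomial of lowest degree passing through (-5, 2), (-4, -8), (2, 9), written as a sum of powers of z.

L_0(z) = (z + 4)(z - 2) / [7] = (1/7)z^2 + (2/7)z - 8/7
L_1(z) = (z + 5)(z - 2) / [-6] = -(1/6)z^2 - (1/2)z + 5/3
L_2(z) = (z + 5)(z + 4) / [42] = (1/42)z^2 + (3/14)z + 10/21
q(z) = 2·L_0 + (-8)·L_1 + 9·L_2
  2·L_0(z) = (2/7)z^2 + (4/7)z - 16/7
  (-8)·L_1(z) = (4/3)z^2 + 4z - 40/3
  9·L_2(z) = (3/14)z^2 + (27/14)z + 30/7
Adding term by term: (11/6)z^2 + (13/2)z - 34/3

q(z) = (11/6)z^2 + (13/2)z - 34/3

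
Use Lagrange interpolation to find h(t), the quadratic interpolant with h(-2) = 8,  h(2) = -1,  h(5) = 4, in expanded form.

h(t) = (47/84)t^2 - (9/4)t + 53/42

Build the Lagrange basis polynomials:
L_0(t) = (t - 2)(t - 5) / [28] = (1/28)t^2 - (1/4)t + 5/14
L_1(t) = (t + 2)(t - 5) / [-12] = -(1/12)t^2 + (1/4)t + 5/6
L_2(t) = (t + 2)(t - 2) / [21] = (1/21)t^2 - 4/21
h(t) = 8·L_0 + (-1)·L_1 + 4·L_2
  8·L_0(t) = (2/7)t^2 - 2t + 20/7
  (-1)·L_1(t) = (1/12)t^2 - (1/4)t - 5/6
  4·L_2(t) = (4/21)t^2 - 16/21
Adding term by term: (47/84)t^2 - (9/4)t + 53/42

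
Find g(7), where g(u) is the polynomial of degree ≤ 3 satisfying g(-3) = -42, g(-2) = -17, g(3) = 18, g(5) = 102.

Evaluate each Lagrange basis at u = 7:
L_0(7) = (9)·(4)·(2)/[(-1)·(-6)·(-8)] = -3/2
L_1(7) = (10)·(4)·(2)/[(1)·(-5)·(-7)] = 16/7
L_2(7) = (10)·(9)·(2)/[(6)·(5)·(-2)] = -3
L_3(7) = (10)·(9)·(4)/[(8)·(7)·(2)] = 45/14
Sum: (-42)·(-3/2) + (-17)·(16/7) + 18·(-3) + 102·(45/14) = 298

298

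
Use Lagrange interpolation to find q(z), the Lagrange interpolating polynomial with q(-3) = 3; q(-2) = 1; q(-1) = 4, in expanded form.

q(z) = (5/2)z^2 + (21/2)z + 12

L_0(z) = (z + 2)(z + 1) / [2] = (1/2)z^2 + (3/2)z + 1
L_1(z) = (z + 3)(z + 1) / [-1] = -z^2 - 4z - 3
L_2(z) = (z + 3)(z + 2) / [2] = (1/2)z^2 + (5/2)z + 3
q(z) = 3·L_0 + 1·L_1 + 4·L_2
  3·L_0(z) = (3/2)z^2 + (9/2)z + 3
  1·L_1(z) = -z^2 - 4z - 3
  4·L_2(z) = 2z^2 + 10z + 12
Adding term by term: (5/2)z^2 + (21/2)z + 12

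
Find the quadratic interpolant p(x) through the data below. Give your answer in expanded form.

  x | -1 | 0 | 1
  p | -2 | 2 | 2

p(x) = -2x^2 + 2x + 2

Newton's divided differences:
p[-1,0] = (2 - (-2)) / (0 - (-1)) = 4
p[0,1] = (2 - 2) / (1 - 0) = 0
p[-1,0,1] = (0 - 4) / (1 - (-1)) = -2
p(x) = -2 + 4·(x + 1) + (-2)·(x + 1)x
Expanding: p(x) = -2x^2 + 2x + 2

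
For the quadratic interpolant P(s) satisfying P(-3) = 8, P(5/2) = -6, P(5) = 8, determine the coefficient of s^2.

56/55

The leading coefficient equals the top divided difference P[-3,5/2,5].
P[-3,5/2] = (-6 - 8) / (5/2 - (-3)) = -28/11
P[5/2,5] = (8 - (-6)) / (5 - 5/2) = 28/5
P[-3,5/2,5] = (28/5 - (-28/11)) / (5 - (-3)) = 56/55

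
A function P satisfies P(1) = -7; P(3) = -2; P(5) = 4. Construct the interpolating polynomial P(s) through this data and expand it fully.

P(s) = (1/8)s^2 + 2s - 73/8

Build the Lagrange basis polynomials:
L_0(s) = (s - 3)(s - 5) / [8] = (1/8)s^2 - s + 15/8
L_1(s) = (s - 1)(s - 5) / [-4] = -(1/4)s^2 + (3/2)s - 5/4
L_2(s) = (s - 1)(s - 3) / [8] = (1/8)s^2 - (1/2)s + 3/8
P(s) = (-7)·L_0 + (-2)·L_1 + 4·L_2
  (-7)·L_0(s) = -(7/8)s^2 + 7s - 105/8
  (-2)·L_1(s) = (1/2)s^2 - 3s + 5/2
  4·L_2(s) = (1/2)s^2 - 2s + 3/2
Adding term by term: (1/8)s^2 + 2s - 73/8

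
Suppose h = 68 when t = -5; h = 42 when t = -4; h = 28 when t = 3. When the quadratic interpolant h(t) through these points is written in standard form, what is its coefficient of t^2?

Build the Lagrange basis polynomials:
L_0(t) = (t + 4)(t - 3) / [8] = (1/8)t^2 + (1/8)t - 3/2
L_1(t) = (t + 5)(t - 3) / [-7] = -(1/7)t^2 - (2/7)t + 15/7
L_2(t) = (t + 5)(t + 4) / [56] = (1/56)t^2 + (9/56)t + 5/14
h(t) = 68·L_0 + 42·L_1 + 28·L_2
Only the coefficient of t^2 is needed; take it from each L_i and combine:
68·(1/8) + 42·(-1/7) + 28·(1/56) = 3

3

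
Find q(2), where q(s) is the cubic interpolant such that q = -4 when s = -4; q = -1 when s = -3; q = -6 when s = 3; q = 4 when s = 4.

-72/7

Evaluate each Lagrange basis at s = 2:
L_0(2) = (5)·(-1)·(-2)/[(-1)·(-7)·(-8)] = -5/28
L_1(2) = (6)·(-1)·(-2)/[(1)·(-6)·(-7)] = 2/7
L_2(2) = (6)·(5)·(-2)/[(7)·(6)·(-1)] = 10/7
L_3(2) = (6)·(5)·(-1)/[(8)·(7)·(1)] = -15/28
Sum: (-4)·(-5/28) + (-1)·(2/7) + (-6)·(10/7) + 4·(-15/28) = -72/7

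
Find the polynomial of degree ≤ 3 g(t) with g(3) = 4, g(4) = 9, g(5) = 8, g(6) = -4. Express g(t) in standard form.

g(t) = -(5/6)t^3 + 7t^2 - (79/6)t + 3

Newton's divided differences:
g[3,4] = (9 - 4) / (4 - 3) = 5
g[4,5] = (8 - 9) / (5 - 4) = -1
g[5,6] = (-4 - 8) / (6 - 5) = -12
g[3,4,5] = (-1 - 5) / (5 - 3) = -3
g[4,5,6] = (-12 - (-1)) / (6 - 4) = -11/2
g[3,4,5,6] = (-11/2 - (-3)) / (6 - 3) = -5/6
g(t) = 4 + 5·(t - 3) + (-3)·(t - 3)(t - 4) + (-5/6)·(t - 3)(t - 4)(t - 5)
Expanding: g(t) = -(5/6)t^3 + 7t^2 - (79/6)t + 3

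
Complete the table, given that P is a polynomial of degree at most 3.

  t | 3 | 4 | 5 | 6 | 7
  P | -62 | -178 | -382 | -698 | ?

-1150

The 4 known values determine P uniquely (degree ≤ 3).
L_0(7) = (3)·(2)·(1)/[(-1)·(-2)·(-3)] = -1
L_1(7) = (4)·(2)·(1)/[(1)·(-1)·(-2)] = 4
L_2(7) = (4)·(3)·(1)/[(2)·(1)·(-1)] = -6
L_3(7) = (4)·(3)·(2)/[(3)·(2)·(1)] = 4
Sum: (-62)·(-1) + (-178)·(4) + (-382)·(-6) + (-698)·(4) = -1150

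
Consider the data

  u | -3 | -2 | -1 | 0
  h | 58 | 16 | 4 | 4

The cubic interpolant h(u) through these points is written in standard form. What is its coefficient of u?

0

L_0(u) = (u + 2)(u + 1)u / [-6] = -(1/6)u^3 - (1/2)u^2 - (1/3)u
L_1(u) = (u + 3)(u + 1)u / [2] = (1/2)u^3 + 2u^2 + (3/2)u
L_2(u) = (u + 3)(u + 2)u / [-2] = -(1/2)u^3 - (5/2)u^2 - 3u
L_3(u) = (u + 3)(u + 2)(u + 1) / [6] = (1/6)u^3 + u^2 + (11/6)u + 1
h(u) = 58·L_0 + 16·L_1 + 4·L_2 + 4·L_3
Only the coefficient of u is needed; take it from each L_i and combine:
58·(-1/3) + 16·(3/2) + 4·(-3) + 4·(11/6) = 0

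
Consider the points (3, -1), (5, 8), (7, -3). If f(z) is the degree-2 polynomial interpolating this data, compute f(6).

L_0(6) = (1)·(-1)/[(-2)·(-4)] = -1/8
L_1(6) = (3)·(-1)/[(2)·(-2)] = 3/4
L_2(6) = (3)·(1)/[(4)·(2)] = 3/8
Sum: (-1)·(-1/8) + 8·(3/4) + (-3)·(3/8) = 5

5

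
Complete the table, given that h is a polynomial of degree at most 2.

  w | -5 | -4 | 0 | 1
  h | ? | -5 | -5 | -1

The 3 known values determine h uniquely (degree ≤ 2).
L_0(-5) = (-5)·(-6)/[(-4)·(-5)] = 3/2
L_1(-5) = (-1)·(-6)/[(4)·(-1)] = -3/2
L_2(-5) = (-1)·(-5)/[(5)·(1)] = 1
Sum: (-5)·(3/2) + (-5)·(-3/2) + (-1)·(1) = -1

-1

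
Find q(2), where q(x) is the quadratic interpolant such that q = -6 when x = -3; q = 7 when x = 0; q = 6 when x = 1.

Using Newton's divided-difference form:
q[-3,0] = (7 - (-6)) / (0 - (-3)) = 13/3
q[0,1] = (6 - 7) / (1 - 0) = -1
q[-3,0,1] = (-1 - 13/3) / (1 - (-3)) = -4/3
q(2) = -6 + (13/3)·(5) + (-4/3)·(5)·(2) = 7/3

7/3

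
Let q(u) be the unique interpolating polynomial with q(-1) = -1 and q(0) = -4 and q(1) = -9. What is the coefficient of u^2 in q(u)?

Build the Lagrange basis polynomials:
L_0(u) = u(u - 1) / [2] = (1/2)u^2 - (1/2)u
L_1(u) = (u + 1)(u - 1) / [-1] = -u^2 + 1
L_2(u) = (u + 1)u / [2] = (1/2)u^2 + (1/2)u
q(u) = (-1)·L_0 + (-4)·L_1 + (-9)·L_2
Only the coefficient of u^2 is needed; take it from each L_i and combine:
(-1)·(1/2) + (-4)·(-1) + (-9)·(1/2) = -1

-1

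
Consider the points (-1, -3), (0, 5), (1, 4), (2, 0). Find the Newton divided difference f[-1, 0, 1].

f[-1,0] = (5 - (-3)) / (0 - (-1)) = 8
f[0,1] = (4 - 5) / (1 - 0) = -1
f[-1,0,1] = (-1 - 8) / (1 - (-1)) = -9/2

-9/2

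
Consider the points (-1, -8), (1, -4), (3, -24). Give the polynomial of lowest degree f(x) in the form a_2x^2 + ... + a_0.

Build the Lagrange basis polynomials:
L_0(x) = (x - 1)(x - 3) / [8] = (1/8)x^2 - (1/2)x + 3/8
L_1(x) = (x + 1)(x - 3) / [-4] = -(1/4)x^2 + (1/2)x + 3/4
L_2(x) = (x + 1)(x - 1) / [8] = (1/8)x^2 - 1/8
f(x) = (-8)·L_0 + (-4)·L_1 + (-24)·L_2
  (-8)·L_0(x) = -x^2 + 4x - 3
  (-4)·L_1(x) = x^2 - 2x - 3
  (-24)·L_2(x) = -3x^2 + 3
Adding term by term: -3x^2 + 2x - 3

f(x) = -3x^2 + 2x - 3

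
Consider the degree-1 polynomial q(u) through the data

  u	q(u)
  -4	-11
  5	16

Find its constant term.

1

L_0(u) = (u - 5) / [-9] = -(1/9)u + 5/9
L_1(u) = (u + 4) / [9] = (1/9)u + 4/9
q(u) = (-11)·L_0 + 16·L_1
Only the constant term is needed; take it from each L_i and combine:
(-11)·(5/9) + 16·(4/9) = 1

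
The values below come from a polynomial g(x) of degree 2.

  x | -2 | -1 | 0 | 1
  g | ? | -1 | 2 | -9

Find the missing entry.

The 3 known values determine g uniquely (degree ≤ 2).
Evaluate each Lagrange basis at x = -2:
L_0(-2) = (-2)·(-3)/[(-1)·(-2)] = 3
L_1(-2) = (-1)·(-3)/[(1)·(-1)] = -3
L_2(-2) = (-1)·(-2)/[(2)·(1)] = 1
Sum: (-1)·(3) + 2·(-3) + (-9)·(1) = -18

-18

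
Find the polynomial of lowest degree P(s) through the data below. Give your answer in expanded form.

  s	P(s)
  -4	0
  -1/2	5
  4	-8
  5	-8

Newton's divided differences:
P[-4,-1/2] = (5 - 0) / (-1/2 - (-4)) = 10/7
P[-1/2,4] = (-8 - 5) / (4 - (-1/2)) = -26/9
P[4,5] = (-8 - (-8)) / (5 - 4) = 0
P[-4,-1/2,4] = (-26/9 - 10/7) / (4 - (-4)) = -34/63
P[-1/2,4,5] = (0 - (-26/9)) / (5 - (-1/2)) = 52/99
P[-4,-1/2,4,5] = (52/99 - (-34/63)) / (5 - (-4)) = 82/693
P(s) = (10/7)·(s + 4) + (-34/63)·(s + 4)(s + 1/2) + (82/693)·(s + 4)(s + 1/2)(s - 4)
Expanding: P(s) = (82/693)s^3 - (37/77)s^2 - (2005/693)s + 284/77

P(s) = (82/693)s^3 - (37/77)s^2 - (2005/693)s + 284/77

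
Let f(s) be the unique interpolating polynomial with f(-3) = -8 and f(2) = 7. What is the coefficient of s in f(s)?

3

Build the Lagrange basis polynomials:
L_0(s) = (s - 2) / [-5] = -(1/5)s + 2/5
L_1(s) = (s + 3) / [5] = (1/5)s + 3/5
f(s) = (-8)·L_0 + 7·L_1
Only the coefficient of s is needed; take it from each L_i and combine:
(-8)·(-1/5) + 7·(1/5) = 3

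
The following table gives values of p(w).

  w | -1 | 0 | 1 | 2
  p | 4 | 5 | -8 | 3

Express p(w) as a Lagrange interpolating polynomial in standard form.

Build the Lagrange basis polynomials:
L_0(w) = w(w - 1)(w - 2) / [-6] = -(1/6)w^3 + (1/2)w^2 - (1/3)w
L_1(w) = (w + 1)(w - 1)(w - 2) / [2] = (1/2)w^3 - w^2 - (1/2)w + 1
L_2(w) = (w + 1)w(w - 2) / [-2] = -(1/2)w^3 + (1/2)w^2 + w
L_3(w) = (w + 1)w(w - 1) / [6] = (1/6)w^3 - (1/6)w
p(w) = 4·L_0 + 5·L_1 + (-8)·L_2 + 3·L_3
  4·L_0(w) = -(2/3)w^3 + 2w^2 - (4/3)w
  5·L_1(w) = (5/2)w^3 - 5w^2 - (5/2)w + 5
  (-8)·L_2(w) = 4w^3 - 4w^2 - 8w
  3·L_3(w) = (1/2)w^3 - (1/2)w
Adding term by term: (19/3)w^3 - 7w^2 - (37/3)w + 5

p(w) = (19/3)w^3 - 7w^2 - (37/3)w + 5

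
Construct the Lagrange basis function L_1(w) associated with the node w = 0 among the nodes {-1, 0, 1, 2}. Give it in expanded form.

L_1(w) = (1/2)w^3 - w^2 - (1/2)w + 1

L_1(w) = (w + 1)(w - 1)(w - 2) / [(1)·(-1)·(-2)]
       = (w^3 - 2w^2 - w + 2) / (2)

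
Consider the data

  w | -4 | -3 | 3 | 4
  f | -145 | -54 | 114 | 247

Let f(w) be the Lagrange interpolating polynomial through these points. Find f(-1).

L_0(-1) = (2)·(-4)·(-5)/[(-1)·(-7)·(-8)] = -5/7
L_1(-1) = (3)·(-4)·(-5)/[(1)·(-6)·(-7)] = 10/7
L_2(-1) = (3)·(2)·(-5)/[(7)·(6)·(-1)] = 5/7
L_3(-1) = (3)·(2)·(-4)/[(8)·(7)·(1)] = -3/7
Sum: (-145)·(-5/7) + (-54)·(10/7) + 114·(5/7) + 247·(-3/7) = 2

2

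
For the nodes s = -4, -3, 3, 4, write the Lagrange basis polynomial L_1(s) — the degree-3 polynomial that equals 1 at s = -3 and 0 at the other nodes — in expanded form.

L_1(s) = (1/42)s^3 - (1/14)s^2 - (8/21)s + 8/7

L_1(s) = (s + 4)(s - 3)(s - 4) / [(1)·(-6)·(-7)]
       = (s^3 - 3s^2 - 16s + 48) / (42)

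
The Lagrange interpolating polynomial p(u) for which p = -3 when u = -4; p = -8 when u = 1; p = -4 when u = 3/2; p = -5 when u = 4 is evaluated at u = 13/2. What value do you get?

-633/8

L_0(13/2) = (11/2)·(5)·(5/2)/[(-5)·(-11/2)·(-8)] = -5/16
L_1(13/2) = (21/2)·(5)·(5/2)/[(5)·(-1/2)·(-3)] = 35/2
L_2(13/2) = (21/2)·(11/2)·(5/2)/[(11/2)·(1/2)·(-5/2)] = -21
L_3(13/2) = (21/2)·(11/2)·(5)/[(8)·(3)·(5/2)] = 77/16
Sum: (-3)·(-5/16) + (-8)·(35/2) + (-4)·(-21) + (-5)·(77/16) = -633/8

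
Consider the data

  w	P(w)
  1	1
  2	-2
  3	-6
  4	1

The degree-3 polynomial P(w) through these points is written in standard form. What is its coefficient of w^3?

The leading coefficient equals the top divided difference P[1,2,3,4].
P[1,2] = (-2 - 1) / (2 - 1) = -3
P[2,3] = (-6 - (-2)) / (3 - 2) = -4
P[3,4] = (1 - (-6)) / (4 - 3) = 7
P[1,2,3] = (-4 - (-3)) / (3 - 1) = -1/2
P[2,3,4] = (7 - (-4)) / (4 - 2) = 11/2
P[1,2,3,4] = (11/2 - (-1/2)) / (4 - 1) = 2

2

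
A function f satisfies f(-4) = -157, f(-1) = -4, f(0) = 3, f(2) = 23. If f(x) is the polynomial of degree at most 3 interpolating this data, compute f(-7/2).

Evaluate each Lagrange basis at x = -7/2:
L_0(-7/2) = (-5/2)·(-7/2)·(-11/2)/[(-3)·(-4)·(-6)] = 385/576
L_1(-7/2) = (1/2)·(-7/2)·(-11/2)/[(3)·(-1)·(-3)] = 77/72
L_2(-7/2) = (1/2)·(-5/2)·(-11/2)/[(4)·(1)·(-2)] = -55/64
L_3(-7/2) = (1/2)·(-5/2)·(-7/2)/[(6)·(3)·(2)] = 35/288
Sum: (-157)·(385/576) + (-4)·(77/72) + 3·(-55/64) + 23·(35/288) = -109

-109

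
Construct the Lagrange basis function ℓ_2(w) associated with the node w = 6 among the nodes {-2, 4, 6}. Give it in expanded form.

ℓ_2(w) = (1/16)w^2 - (1/8)w - 1/2

ℓ_2(w) = (w + 2)(w - 4) / [(8)·(2)]
       = (w^2 - 2w - 8) / (16)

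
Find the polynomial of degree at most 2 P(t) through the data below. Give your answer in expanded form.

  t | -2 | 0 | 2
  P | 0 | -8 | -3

P(t) = (13/8)t^2 - (3/4)t - 8

Build the Lagrange basis polynomials:
L_0(t) = t(t - 2) / [8] = (1/8)t^2 - (1/4)t
L_1(t) = (t + 2)(t - 2) / [-4] = -(1/4)t^2 + 1
L_2(t) = (t + 2)t / [8] = (1/8)t^2 + (1/4)t
P(t) = 0·L_0 + (-8)·L_1 + (-3)·L_2
  0·L_0(t) = 0
  (-8)·L_1(t) = 2t^2 - 8
  (-3)·L_2(t) = -(3/8)t^2 - (3/4)t
Adding term by term: (13/8)t^2 - (3/4)t - 8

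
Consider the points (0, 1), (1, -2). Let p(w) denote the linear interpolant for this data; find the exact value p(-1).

Evaluate each Lagrange basis at w = -1:
L_0(-1) = (-2)/[(-1)] = 2
L_1(-1) = (-1)/[(1)] = -1
Sum: 1·(2) + (-2)·(-1) = 4

4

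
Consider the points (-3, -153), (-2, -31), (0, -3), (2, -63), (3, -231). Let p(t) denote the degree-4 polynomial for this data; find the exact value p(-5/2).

-297/4

Evaluate each Lagrange basis at t = -5/2:
L_0(-5/2) = (-1/2)·(-5/2)·(-9/2)·(-11/2)/[(-1)·(-3)·(-5)·(-6)] = 11/32
L_1(-5/2) = (1/2)·(-5/2)·(-9/2)·(-11/2)/[(1)·(-2)·(-4)·(-5)] = 99/128
L_2(-5/2) = (1/2)·(-1/2)·(-9/2)·(-11/2)/[(3)·(2)·(-2)·(-3)] = -11/64
L_3(-5/2) = (1/2)·(-1/2)·(-5/2)·(-11/2)/[(5)·(4)·(2)·(-1)] = 11/128
L_4(-5/2) = (1/2)·(-1/2)·(-5/2)·(-9/2)/[(6)·(5)·(3)·(1)] = -1/32
Sum: (-153)·(11/32) + (-31)·(99/128) + (-3)·(-11/64) + (-63)·(11/128) + (-231)·(-1/32) = -297/4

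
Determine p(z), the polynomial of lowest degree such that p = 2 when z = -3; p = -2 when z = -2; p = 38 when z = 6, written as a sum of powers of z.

Build the Lagrange basis polynomials:
L_0(z) = (z + 2)(z - 6) / [9] = (1/9)z^2 - (4/9)z - 4/3
L_1(z) = (z + 3)(z - 6) / [-8] = -(1/8)z^2 + (3/8)z + 9/4
L_2(z) = (z + 3)(z + 2) / [72] = (1/72)z^2 + (5/72)z + 1/12
p(z) = 2·L_0 + (-2)·L_1 + 38·L_2
  2·L_0(z) = (2/9)z^2 - (8/9)z - 8/3
  (-2)·L_1(z) = (1/4)z^2 - (3/4)z - 9/2
  38·L_2(z) = (19/36)z^2 + (95/36)z + 19/6
Adding term by term: z^2 + z - 4

p(z) = z^2 + z - 4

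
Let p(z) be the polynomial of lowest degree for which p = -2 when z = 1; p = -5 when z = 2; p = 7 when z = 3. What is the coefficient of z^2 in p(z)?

The leading coefficient equals the top divided difference p[1,2,3].
p[1,2] = (-5 - (-2)) / (2 - 1) = -3
p[2,3] = (7 - (-5)) / (3 - 2) = 12
p[1,2,3] = (12 - (-3)) / (3 - 1) = 15/2

15/2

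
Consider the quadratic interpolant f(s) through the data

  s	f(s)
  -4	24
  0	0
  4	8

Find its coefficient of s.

-2

Build the Lagrange basis polynomials:
L_0(s) = s(s - 4) / [32] = (1/32)s^2 - (1/8)s
L_1(s) = (s + 4)(s - 4) / [-16] = -(1/16)s^2 + 1
L_2(s) = (s + 4)s / [32] = (1/32)s^2 + (1/8)s
f(s) = 24·L_0 + 0·L_1 + 8·L_2
Only the coefficient of s is needed; take it from each L_i and combine:
24·(-1/8) + 0·(0) + 8·(1/8) = -2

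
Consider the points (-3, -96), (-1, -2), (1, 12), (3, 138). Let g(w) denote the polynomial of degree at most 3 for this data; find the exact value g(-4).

L_0(-4) = (-3)·(-5)·(-7)/[(-2)·(-4)·(-6)] = 35/16
L_1(-4) = (-1)·(-5)·(-7)/[(2)·(-2)·(-4)] = -35/16
L_2(-4) = (-1)·(-3)·(-7)/[(4)·(2)·(-2)] = 21/16
L_3(-4) = (-1)·(-3)·(-5)/[(6)·(4)·(2)] = -5/16
Sum: (-96)·(35/16) + (-2)·(-35/16) + 12·(21/16) + 138·(-5/16) = -233

-233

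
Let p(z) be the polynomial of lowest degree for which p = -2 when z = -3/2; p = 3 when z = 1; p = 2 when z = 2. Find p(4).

-36/7

Evaluate each Lagrange basis at z = 4:
L_0(4) = (3)·(2)/[(-5/2)·(-7/2)] = 24/35
L_1(4) = (11/2)·(2)/[(5/2)·(-1)] = -22/5
L_2(4) = (11/2)·(3)/[(7/2)·(1)] = 33/7
Sum: (-2)·(24/35) + 3·(-22/5) + 2·(33/7) = -36/7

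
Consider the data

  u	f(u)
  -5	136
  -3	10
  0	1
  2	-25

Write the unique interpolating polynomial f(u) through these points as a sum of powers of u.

f(u) = -2u^3 - 4u^2 + 3u + 1

Newton's divided differences:
f[-5,-3] = (10 - 136) / (-3 - (-5)) = -63
f[-3,0] = (1 - 10) / (0 - (-3)) = -3
f[0,2] = (-25 - 1) / (2 - 0) = -13
f[-5,-3,0] = (-3 - (-63)) / (0 - (-5)) = 12
f[-3,0,2] = (-13 - (-3)) / (2 - (-3)) = -2
f[-5,-3,0,2] = (-2 - 12) / (2 - (-5)) = -2
f(u) = 136 + (-63)·(u + 5) + 12·(u + 5)(u + 3) + (-2)·(u + 5)(u + 3)u
Expanding: f(u) = -2u^3 - 4u^2 + 3u + 1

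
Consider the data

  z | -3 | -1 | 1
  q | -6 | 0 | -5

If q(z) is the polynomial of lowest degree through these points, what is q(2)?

-93/8

Using Newton's divided-difference form:
q[-3,-1] = (0 - (-6)) / (-1 - (-3)) = 3
q[-1,1] = (-5 - 0) / (1 - (-1)) = -5/2
q[-3,-1,1] = (-5/2 - 3) / (1 - (-3)) = -11/8
q(2) = -6 + 3·(5) + (-11/8)·(5)·(3) = -93/8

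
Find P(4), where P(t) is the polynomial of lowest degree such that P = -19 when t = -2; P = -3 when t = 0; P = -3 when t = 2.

L_0(4) = (4)·(2)/[(-2)·(-4)] = 1
L_1(4) = (6)·(2)/[(2)·(-2)] = -3
L_2(4) = (6)·(4)/[(4)·(2)] = 3
Sum: (-19)·(1) + (-3)·(-3) + (-3)·(3) = -19

-19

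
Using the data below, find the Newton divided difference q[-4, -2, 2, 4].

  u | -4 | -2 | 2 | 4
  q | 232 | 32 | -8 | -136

-3

q[-4,-2] = (32 - 232) / (-2 - (-4)) = -100
q[-2,2] = (-8 - 32) / (2 - (-2)) = -10
q[2,4] = (-136 - (-8)) / (4 - 2) = -64
q[-4,-2,2] = (-10 - (-100)) / (2 - (-4)) = 15
q[-2,2,4] = (-64 - (-10)) / (4 - (-2)) = -9
q[-4,-2,2,4] = (-9 - 15) / (4 - (-4)) = -3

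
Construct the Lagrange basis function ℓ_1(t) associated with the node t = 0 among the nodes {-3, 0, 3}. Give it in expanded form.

ℓ_1(t) = (t + 3)(t - 3) / [(3)·(-3)]
       = (t^2 - 9) / (-9)

ℓ_1(t) = -(1/9)t^2 + 1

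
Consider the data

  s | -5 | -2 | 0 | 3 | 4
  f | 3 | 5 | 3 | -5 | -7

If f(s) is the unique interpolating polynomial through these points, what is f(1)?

Evaluate each Lagrange basis at s = 1:
L_0(1) = (3)·(1)·(-2)·(-3)/[(-3)·(-5)·(-8)·(-9)] = 1/60
L_1(1) = (6)·(1)·(-2)·(-3)/[(3)·(-2)·(-5)·(-6)] = -1/5
L_2(1) = (6)·(3)·(-2)·(-3)/[(5)·(2)·(-3)·(-4)] = 9/10
L_3(1) = (6)·(3)·(1)·(-3)/[(8)·(5)·(3)·(-1)] = 9/20
L_4(1) = (6)·(3)·(1)·(-2)/[(9)·(6)·(4)·(1)] = -1/6
Sum: 3·(1/60) + 5·(-1/5) + 3·(9/10) + (-5)·(9/20) + (-7)·(-1/6) = 2/3

2/3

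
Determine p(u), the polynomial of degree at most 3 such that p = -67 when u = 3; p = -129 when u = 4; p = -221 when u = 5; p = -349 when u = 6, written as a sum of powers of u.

p(u) = -u^3 - 3u^2 - 4u - 1

Build the Lagrange basis polynomials:
L_0(u) = (u - 4)(u - 5)(u - 6) / [-6] = -(1/6)u^3 + (5/2)u^2 - (37/3)u + 20
L_1(u) = (u - 3)(u - 5)(u - 6) / [2] = (1/2)u^3 - 7u^2 + (63/2)u - 45
L_2(u) = (u - 3)(u - 4)(u - 6) / [-2] = -(1/2)u^3 + (13/2)u^2 - 27u + 36
L_3(u) = (u - 3)(u - 4)(u - 5) / [6] = (1/6)u^3 - 2u^2 + (47/6)u - 10
p(u) = (-67)·L_0 + (-129)·L_1 + (-221)·L_2 + (-349)·L_3
  (-67)·L_0(u) = (67/6)u^3 - (335/2)u^2 + (2479/3)u - 1340
  (-129)·L_1(u) = -(129/2)u^3 + 903u^2 - (8127/2)u + 5805
  (-221)·L_2(u) = (221/2)u^3 - (2873/2)u^2 + 5967u - 7956
  (-349)·L_3(u) = -(349/6)u^3 + 698u^2 - (16403/6)u + 3490
Adding term by term: -u^3 - 3u^2 - 4u - 1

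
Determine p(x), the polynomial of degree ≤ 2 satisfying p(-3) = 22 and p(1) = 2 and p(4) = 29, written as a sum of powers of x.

Newton's divided differences:
p[-3,1] = (2 - 22) / (1 - (-3)) = -5
p[1,4] = (29 - 2) / (4 - 1) = 9
p[-3,1,4] = (9 - (-5)) / (4 - (-3)) = 2
p(x) = 22 + (-5)·(x + 3) + 2·(x + 3)(x - 1)
Expanding: p(x) = 2x^2 - x + 1

p(x) = 2x^2 - x + 1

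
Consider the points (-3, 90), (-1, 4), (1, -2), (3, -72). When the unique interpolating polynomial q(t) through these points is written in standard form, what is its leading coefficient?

-3

Build the Lagrange basis polynomials:
L_0(t) = (t + 1)(t - 1)(t - 3) / [-48] = -(1/48)t^3 + (1/16)t^2 + (1/48)t - 1/16
L_1(t) = (t + 3)(t - 1)(t - 3) / [16] = (1/16)t^3 - (1/16)t^2 - (9/16)t + 9/16
L_2(t) = (t + 3)(t + 1)(t - 3) / [-16] = -(1/16)t^3 - (1/16)t^2 + (9/16)t + 9/16
L_3(t) = (t + 3)(t + 1)(t - 1) / [48] = (1/48)t^3 + (1/16)t^2 - (1/48)t - 1/16
q(t) = 90·L_0 + 4·L_1 + (-2)·L_2 + (-72)·L_3
Only the coefficient of t^3 is needed; take it from each L_i and combine:
90·(-1/48) + 4·(1/16) + (-2)·(-1/16) + (-72)·(1/48) = -3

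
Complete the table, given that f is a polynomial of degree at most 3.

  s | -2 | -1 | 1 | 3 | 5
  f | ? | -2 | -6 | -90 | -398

The 4 known values determine f uniquely (degree ≤ 3).
Evaluate each Lagrange basis at s = -2:
L_0(-2) = (-3)·(-5)·(-7)/[(-2)·(-4)·(-6)] = 35/16
L_1(-2) = (-1)·(-5)·(-7)/[(2)·(-2)·(-4)] = -35/16
L_2(-2) = (-1)·(-3)·(-7)/[(4)·(2)·(-2)] = 21/16
L_3(-2) = (-1)·(-3)·(-5)/[(6)·(4)·(2)] = -5/16
Sum: (-2)·(35/16) + (-6)·(-35/16) + (-90)·(21/16) + (-398)·(-5/16) = 15

15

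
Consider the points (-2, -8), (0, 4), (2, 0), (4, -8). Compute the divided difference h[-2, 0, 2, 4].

h[-2,0] = (4 - (-8)) / (0 - (-2)) = 6
h[0,2] = (0 - 4) / (2 - 0) = -2
h[2,4] = (-8 - 0) / (4 - 2) = -4
h[-2,0,2] = (-2 - 6) / (2 - (-2)) = -2
h[0,2,4] = (-4 - (-2)) / (4 - 0) = -1/2
h[-2,0,2,4] = (-1/2 - (-2)) / (4 - (-2)) = 1/4

1/4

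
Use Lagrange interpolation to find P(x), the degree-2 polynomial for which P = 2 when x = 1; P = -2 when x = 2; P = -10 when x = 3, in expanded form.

Build the Lagrange basis polynomials:
L_0(x) = (x - 2)(x - 3) / [2] = (1/2)x^2 - (5/2)x + 3
L_1(x) = (x - 1)(x - 3) / [-1] = -x^2 + 4x - 3
L_2(x) = (x - 1)(x - 2) / [2] = (1/2)x^2 - (3/2)x + 1
P(x) = 2·L_0 + (-2)·L_1 + (-10)·L_2
  2·L_0(x) = x^2 - 5x + 6
  (-2)·L_1(x) = 2x^2 - 8x + 6
  (-10)·L_2(x) = -5x^2 + 15x - 10
Adding term by term: -2x^2 + 2x + 2

P(x) = -2x^2 + 2x + 2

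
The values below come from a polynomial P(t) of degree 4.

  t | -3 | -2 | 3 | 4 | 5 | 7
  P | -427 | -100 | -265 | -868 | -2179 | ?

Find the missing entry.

The 5 known values determine P uniquely (degree ≤ 4).
Evaluate each Lagrange basis at t = 7:
L_0(7) = (9)·(4)·(3)·(2)/[(-1)·(-6)·(-7)·(-8)] = 9/14
L_1(7) = (10)·(4)·(3)·(2)/[(1)·(-5)·(-6)·(-7)] = -8/7
L_2(7) = (10)·(9)·(3)·(2)/[(6)·(5)·(-1)·(-2)] = 9
L_3(7) = (10)·(9)·(4)·(2)/[(7)·(6)·(1)·(-1)] = -120/7
L_4(7) = (10)·(9)·(4)·(3)/[(8)·(7)·(2)·(1)] = 135/14
Sum: (-427)·(9/14) + (-100)·(-8/7) + (-265)·(9) + (-868)·(-120/7) + (-2179)·(135/14) = -8677

-8677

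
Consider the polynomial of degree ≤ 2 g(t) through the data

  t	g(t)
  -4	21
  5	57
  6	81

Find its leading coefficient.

2

L_0(t) = (t - 5)(t - 6) / [90] = (1/90)t^2 - (11/90)t + 1/3
L_1(t) = (t + 4)(t - 6) / [-9] = -(1/9)t^2 + (2/9)t + 8/3
L_2(t) = (t + 4)(t - 5) / [10] = (1/10)t^2 - (1/10)t - 2
g(t) = 21·L_0 + 57·L_1 + 81·L_2
Only the coefficient of t^2 is needed; take it from each L_i and combine:
21·(1/90) + 57·(-1/9) + 81·(1/10) = 2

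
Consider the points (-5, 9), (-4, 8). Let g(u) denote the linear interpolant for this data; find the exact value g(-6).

10

L_0(-6) = (-2)/[(-1)] = 2
L_1(-6) = (-1)/[(1)] = -1
Sum: 9·(2) + 8·(-1) = 10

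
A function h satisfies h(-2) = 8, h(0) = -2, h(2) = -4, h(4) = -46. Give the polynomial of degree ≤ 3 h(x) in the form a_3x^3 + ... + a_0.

h(x) = -x^3 + x^2 + x - 2

Build the Lagrange basis polynomials:
L_0(x) = x(x - 2)(x - 4) / [-48] = -(1/48)x^3 + (1/8)x^2 - (1/6)x
L_1(x) = (x + 2)(x - 2)(x - 4) / [16] = (1/16)x^3 - (1/4)x^2 - (1/4)x + 1
L_2(x) = (x + 2)x(x - 4) / [-16] = -(1/16)x^3 + (1/8)x^2 + (1/2)x
L_3(x) = (x + 2)x(x - 2) / [48] = (1/48)x^3 - (1/12)x
h(x) = 8·L_0 + (-2)·L_1 + (-4)·L_2 + (-46)·L_3
  8·L_0(x) = -(1/6)x^3 + x^2 - (4/3)x
  (-2)·L_1(x) = -(1/8)x^3 + (1/2)x^2 + (1/2)x - 2
  (-4)·L_2(x) = (1/4)x^3 - (1/2)x^2 - 2x
  (-46)·L_3(x) = -(23/24)x^3 + (23/6)x
Adding term by term: -x^3 + x^2 + x - 2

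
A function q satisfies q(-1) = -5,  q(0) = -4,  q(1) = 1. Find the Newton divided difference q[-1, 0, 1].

2

q[-1,0] = (-4 - (-5)) / (0 - (-1)) = 1
q[0,1] = (1 - (-4)) / (1 - 0) = 5
q[-1,0,1] = (5 - 1) / (1 - (-1)) = 2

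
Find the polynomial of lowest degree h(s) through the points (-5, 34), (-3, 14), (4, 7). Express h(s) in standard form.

h(s) = s^2 - 2s - 1

L_0(s) = (s + 3)(s - 4) / [18] = (1/18)s^2 - (1/18)s - 2/3
L_1(s) = (s + 5)(s - 4) / [-14] = -(1/14)s^2 - (1/14)s + 10/7
L_2(s) = (s + 5)(s + 3) / [63] = (1/63)s^2 + (8/63)s + 5/21
h(s) = 34·L_0 + 14·L_1 + 7·L_2
  34·L_0(s) = (17/9)s^2 - (17/9)s - 68/3
  14·L_1(s) = -s^2 - s + 20
  7·L_2(s) = (1/9)s^2 + (8/9)s + 5/3
Adding term by term: s^2 - 2s - 1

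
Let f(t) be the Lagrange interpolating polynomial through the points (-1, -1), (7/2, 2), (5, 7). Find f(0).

Evaluate each Lagrange basis at t = 0:
L_0(0) = (-7/2)·(-5)/[(-9/2)·(-6)] = 35/54
L_1(0) = (1)·(-5)/[(9/2)·(-3/2)] = 20/27
L_2(0) = (1)·(-7/2)/[(6)·(3/2)] = -7/18
Sum: (-1)·(35/54) + 2·(20/27) + 7·(-7/18) = -17/9

-17/9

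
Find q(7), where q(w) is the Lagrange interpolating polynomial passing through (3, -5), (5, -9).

-13

L_0(7) = (2)/[(-2)] = -1
L_1(7) = (4)/[(2)] = 2
Sum: (-5)·(-1) + (-9)·(2) = -13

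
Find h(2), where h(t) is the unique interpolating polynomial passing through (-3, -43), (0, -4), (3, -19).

-8

L_0(2) = (2)·(-1)/[(-3)·(-6)] = -1/9
L_1(2) = (5)·(-1)/[(3)·(-3)] = 5/9
L_2(2) = (5)·(2)/[(6)·(3)] = 5/9
Sum: (-43)·(-1/9) + (-4)·(5/9) + (-19)·(5/9) = -8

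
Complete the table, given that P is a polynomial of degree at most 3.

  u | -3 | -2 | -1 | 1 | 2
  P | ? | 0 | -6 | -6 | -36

34

The 4 known values determine P uniquely (degree ≤ 3).
Evaluate each Lagrange basis at u = -3:
L_0(-3) = (-2)·(-4)·(-5)/[(-1)·(-3)·(-4)] = 10/3
L_1(-3) = (-1)·(-4)·(-5)/[(1)·(-2)·(-3)] = -10/3
L_2(-3) = (-1)·(-2)·(-5)/[(3)·(2)·(-1)] = 5/3
L_3(-3) = (-1)·(-2)·(-4)/[(4)·(3)·(1)] = -2/3
Sum: 0 + (-6)·(-10/3) + (-6)·(5/3) + (-36)·(-2/3) = 34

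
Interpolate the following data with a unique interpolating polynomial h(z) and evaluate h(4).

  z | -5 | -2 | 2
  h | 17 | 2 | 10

26

Using Newton's divided-difference form:
h[-5,-2] = (2 - 17) / (-2 - (-5)) = -5
h[-2,2] = (10 - 2) / (2 - (-2)) = 2
h[-5,-2,2] = (2 - (-5)) / (2 - (-5)) = 1
h(4) = 17 + (-5)·(9) + 1·(9)·(6) = 26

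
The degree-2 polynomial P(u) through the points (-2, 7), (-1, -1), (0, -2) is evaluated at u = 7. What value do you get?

187

Evaluate each Lagrange basis at u = 7:
L_0(7) = (8)·(7)/[(-1)·(-2)] = 28
L_1(7) = (9)·(7)/[(1)·(-1)] = -63
L_2(7) = (9)·(8)/[(2)·(1)] = 36
Sum: 7·(28) + (-1)·(-63) + (-2)·(36) = 187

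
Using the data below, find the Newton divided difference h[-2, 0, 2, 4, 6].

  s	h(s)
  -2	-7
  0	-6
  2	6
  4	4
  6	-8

29/384

h[-2,0] = (-6 - (-7)) / (0 - (-2)) = 1/2
h[0,2] = (6 - (-6)) / (2 - 0) = 6
h[2,4] = (4 - 6) / (4 - 2) = -1
h[4,6] = (-8 - 4) / (6 - 4) = -6
h[-2,0,2] = (6 - 1/2) / (2 - (-2)) = 11/8
h[0,2,4] = (-1 - 6) / (4 - 0) = -7/4
h[2,4,6] = (-6 - (-1)) / (6 - 2) = -5/4
h[-2,0,2,4] = (-7/4 - 11/8) / (4 - (-2)) = -25/48
h[0,2,4,6] = (-5/4 - (-7/4)) / (6 - 0) = 1/12
h[-2,0,2,4,6] = (1/12 - (-25/48)) / (6 - (-2)) = 29/384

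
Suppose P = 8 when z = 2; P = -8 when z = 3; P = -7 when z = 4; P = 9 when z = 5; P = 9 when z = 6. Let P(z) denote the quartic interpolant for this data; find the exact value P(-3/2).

Evaluate each Lagrange basis at z = -3/2:
L_0(-3/2) = (-9/2)·(-11/2)·(-13/2)·(-15/2)/[(-1)·(-2)·(-3)·(-4)] = 6435/128
L_1(-3/2) = (-7/2)·(-11/2)·(-13/2)·(-15/2)/[(1)·(-1)·(-2)·(-3)] = -5005/32
L_2(-3/2) = (-7/2)·(-9/2)·(-13/2)·(-15/2)/[(2)·(1)·(-1)·(-2)] = 12285/64
L_3(-3/2) = (-7/2)·(-9/2)·(-11/2)·(-15/2)/[(3)·(2)·(1)·(-1)] = -3465/32
L_4(-3/2) = (-7/2)·(-9/2)·(-11/2)·(-13/2)/[(4)·(3)·(2)·(1)] = 3003/128
Sum: 8·(6435/128) + (-8)·(-5005/32) + (-7)·(12285/64) + 9·(-3465/32) + 9·(3003/128) = -58063/128

-58063/128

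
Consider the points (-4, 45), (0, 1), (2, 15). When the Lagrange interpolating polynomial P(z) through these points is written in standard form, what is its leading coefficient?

3

L_0(z) = z(z - 2) / [24] = (1/24)z^2 - (1/12)z
L_1(z) = (z + 4)(z - 2) / [-8] = -(1/8)z^2 - (1/4)z + 1
L_2(z) = (z + 4)z / [12] = (1/12)z^2 + (1/3)z
P(z) = 45·L_0 + 1·L_1 + 15·L_2
Only the coefficient of z^2 is needed; take it from each L_i and combine:
45·(1/24) + 1·(-1/8) + 15·(1/12) = 3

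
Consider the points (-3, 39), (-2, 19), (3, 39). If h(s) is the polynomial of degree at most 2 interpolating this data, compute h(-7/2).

Evaluate each Lagrange basis at s = -7/2:
L_0(-7/2) = (-3/2)·(-13/2)/[(-1)·(-6)] = 13/8
L_1(-7/2) = (-1/2)·(-13/2)/[(1)·(-5)] = -13/20
L_2(-7/2) = (-1/2)·(-3/2)/[(6)·(5)] = 1/40
Sum: 39·(13/8) + 19·(-13/20) + 39·(1/40) = 52

52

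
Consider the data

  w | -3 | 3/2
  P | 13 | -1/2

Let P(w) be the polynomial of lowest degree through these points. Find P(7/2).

-13/2

L_0(7/2) = (2)/[(-9/2)] = -4/9
L_1(7/2) = (13/2)/[(9/2)] = 13/9
Sum: 13·(-4/9) + (-1/2)·(13/9) = -13/2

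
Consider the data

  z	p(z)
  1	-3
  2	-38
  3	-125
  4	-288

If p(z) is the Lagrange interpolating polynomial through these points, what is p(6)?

Evaluate each Lagrange basis at z = 6:
L_0(6) = (4)·(3)·(2)/[(-1)·(-2)·(-3)] = -4
L_1(6) = (5)·(3)·(2)/[(1)·(-1)·(-2)] = 15
L_2(6) = (5)·(4)·(2)/[(2)·(1)·(-1)] = -20
L_3(6) = (5)·(4)·(3)/[(3)·(2)·(1)] = 10
Sum: (-3)·(-4) + (-38)·(15) + (-125)·(-20) + (-288)·(10) = -938

-938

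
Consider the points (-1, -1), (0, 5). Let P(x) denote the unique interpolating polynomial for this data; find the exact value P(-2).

-7

Evaluate each Lagrange basis at x = -2:
L_0(-2) = (-2)/[(-1)] = 2
L_1(-2) = (-1)/[(1)] = -1
Sum: (-1)·(2) + 5·(-1) = -7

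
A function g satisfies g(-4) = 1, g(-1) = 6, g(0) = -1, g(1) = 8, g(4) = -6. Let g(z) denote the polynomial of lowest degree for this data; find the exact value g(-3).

Evaluate each Lagrange basis at z = -3:
L_0(-3) = (-2)·(-3)·(-4)·(-7)/[(-3)·(-4)·(-5)·(-8)] = 7/20
L_1(-3) = (1)·(-3)·(-4)·(-7)/[(3)·(-1)·(-2)·(-5)] = 14/5
L_2(-3) = (1)·(-2)·(-4)·(-7)/[(4)·(1)·(-1)·(-4)] = -7/2
L_3(-3) = (1)·(-2)·(-3)·(-7)/[(5)·(2)·(1)·(-3)] = 7/5
L_4(-3) = (1)·(-2)·(-3)·(-4)/[(8)·(5)·(4)·(3)] = -1/20
Sum: 1·(7/20) + 6·(14/5) + (-1)·(-7/2) + 8·(7/5) + (-6)·(-1/20) = 643/20

643/20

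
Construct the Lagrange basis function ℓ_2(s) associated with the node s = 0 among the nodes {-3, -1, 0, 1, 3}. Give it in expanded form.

ℓ_2(s) = (1/9)s^4 - (10/9)s^2 + 1

ℓ_2(s) = (s + 3)(s + 1)(s - 1)(s - 3) / [(3)·(1)·(-1)·(-3)]
       = (s^4 - 10s^2 + 9) / (9)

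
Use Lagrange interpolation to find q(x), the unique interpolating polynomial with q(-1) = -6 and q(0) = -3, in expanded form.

Build the Lagrange basis polynomials:
L_0(x) = x / [-1] = -x
L_1(x) = (x + 1) / [1] = x + 1
q(x) = (-6)·L_0 + (-3)·L_1
  (-6)·L_0(x) = 6x
  (-3)·L_1(x) = -3x - 3
Adding term by term: 3x - 3

q(x) = 3x - 3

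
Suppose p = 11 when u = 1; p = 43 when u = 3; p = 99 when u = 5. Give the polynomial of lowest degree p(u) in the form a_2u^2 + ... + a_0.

Newton's divided differences:
p[1,3] = (43 - 11) / (3 - 1) = 16
p[3,5] = (99 - 43) / (5 - 3) = 28
p[1,3,5] = (28 - 16) / (5 - 1) = 3
p(u) = 11 + 16·(u - 1) + 3·(u - 1)(u - 3)
Expanding: p(u) = 3u^2 + 4u + 4

p(u) = 3u^2 + 4u + 4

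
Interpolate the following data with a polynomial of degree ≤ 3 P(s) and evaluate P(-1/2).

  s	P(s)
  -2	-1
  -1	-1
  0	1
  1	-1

1/8

Evaluate each Lagrange basis at s = -1/2:
L_0(-1/2) = (1/2)·(-1/2)·(-3/2)/[(-1)·(-2)·(-3)] = -1/16
L_1(-1/2) = (3/2)·(-1/2)·(-3/2)/[(1)·(-1)·(-2)] = 9/16
L_2(-1/2) = (3/2)·(1/2)·(-3/2)/[(2)·(1)·(-1)] = 9/16
L_3(-1/2) = (3/2)·(1/2)·(-1/2)/[(3)·(2)·(1)] = -1/16
Sum: (-1)·(-1/16) + (-1)·(9/16) + 1·(9/16) + (-1)·(-1/16) = 1/8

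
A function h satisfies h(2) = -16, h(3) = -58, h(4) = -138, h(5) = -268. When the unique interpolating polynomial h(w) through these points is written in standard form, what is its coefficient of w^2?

-1

L_0(w) = (w - 3)(w - 4)(w - 5) / [-6] = -(1/6)w^3 + 2w^2 - (47/6)w + 10
L_1(w) = (w - 2)(w - 4)(w - 5) / [2] = (1/2)w^3 - (11/2)w^2 + 19w - 20
L_2(w) = (w - 2)(w - 3)(w - 5) / [-2] = -(1/2)w^3 + 5w^2 - (31/2)w + 15
L_3(w) = (w - 2)(w - 3)(w - 4) / [6] = (1/6)w^3 - (3/2)w^2 + (13/3)w - 4
h(w) = (-16)·L_0 + (-58)·L_1 + (-138)·L_2 + (-268)·L_3
Only the coefficient of w^2 is needed; take it from each L_i and combine:
(-16)·(2) + (-58)·(-11/2) + (-138)·(5) + (-268)·(-3/2) = -1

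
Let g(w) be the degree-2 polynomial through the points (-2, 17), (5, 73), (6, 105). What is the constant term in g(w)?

L_0(w) = (w - 5)(w - 6) / [56] = (1/56)w^2 - (11/56)w + 15/28
L_1(w) = (w + 2)(w - 6) / [-7] = -(1/7)w^2 + (4/7)w + 12/7
L_2(w) = (w + 2)(w - 5) / [8] = (1/8)w^2 - (3/8)w - 5/4
g(w) = 17·L_0 + 73·L_1 + 105·L_2
Only the constant term is needed; take it from each L_i and combine:
17·(15/28) + 73·(12/7) + 105·(-5/4) = 3

3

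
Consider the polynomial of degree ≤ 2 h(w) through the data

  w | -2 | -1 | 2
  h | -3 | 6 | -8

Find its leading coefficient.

The leading coefficient equals the top divided difference h[-2,-1,2].
h[-2,-1] = (6 - (-3)) / (-1 - (-2)) = 9
h[-1,2] = (-8 - 6) / (2 - (-1)) = -14/3
h[-2,-1,2] = (-14/3 - 9) / (2 - (-2)) = -41/12

-41/12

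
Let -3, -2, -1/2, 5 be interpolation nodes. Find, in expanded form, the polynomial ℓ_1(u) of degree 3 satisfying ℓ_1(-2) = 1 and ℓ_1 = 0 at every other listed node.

ℓ_1(u) = (2/21)u^3 - (1/7)u^2 - (32/21)u - 5/7

ℓ_1(u) = (u + 3)(u + 1/2)(u - 5) / [(1)·(-3/2)·(-7)]
       = (u^3 - (3/2)u^2 - 16u - 15/2) / (21/2)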